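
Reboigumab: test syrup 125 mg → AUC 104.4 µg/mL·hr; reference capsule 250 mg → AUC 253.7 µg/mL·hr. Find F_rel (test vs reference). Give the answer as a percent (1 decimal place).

F_rel = 82.3%

F_rel = (AUC_test/D_test) / (AUC_ref/D_ref)
      = (104.4/125) / (253.7/250)
      = 0.8352 / 1.0148 = 0.8230 = 82.30%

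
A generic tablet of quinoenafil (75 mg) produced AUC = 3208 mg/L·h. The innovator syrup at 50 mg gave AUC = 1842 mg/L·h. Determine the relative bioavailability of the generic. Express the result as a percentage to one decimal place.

F_rel = (AUC_test/D_test) / (AUC_ref/D_ref)
      = (3208/75) / (1842/50)
      = 42.7733 / 36.84 = 1.1611 = 116.11%

F_rel = 116.1%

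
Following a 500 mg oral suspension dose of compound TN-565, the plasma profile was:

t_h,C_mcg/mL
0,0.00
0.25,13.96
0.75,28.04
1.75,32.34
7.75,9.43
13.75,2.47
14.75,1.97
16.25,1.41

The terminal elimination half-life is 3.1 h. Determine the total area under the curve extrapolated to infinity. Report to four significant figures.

Trapezoidal AUC_0→16.25:
  [0→0.25]: (0.00+13.96)/2 × 0.25 = 1.745
  [0.25→0.75]: (13.96+28.04)/2 × 0.5 = 10.5
  [0.75→1.75]: (28.04+32.34)/2 × 1 = 30.19
  [1.75→7.75]: (32.34+9.43)/2 × 6 = 125.31
  [7.75→13.75]: (9.43+2.47)/2 × 6 = 35.7
  [13.75→14.75]: (2.47+1.97)/2 × 1 = 2.22
  [14.75→16.25]: (1.97+1.41)/2 × 1.5 = 2.535
  Sum = 208.2 mcg/mL·h
k_e = ln2 / t½ = 0.693147 / 3.1 = 0.2236 h^-1
Extrapolated tail: C_last / k_e = 1.41 / 0.2236 = 6.306
AUC_0→∞ = 208.2 + 6.306 = 214.506 mcg/mL·h

AUC = 214.5 mcg/mL·h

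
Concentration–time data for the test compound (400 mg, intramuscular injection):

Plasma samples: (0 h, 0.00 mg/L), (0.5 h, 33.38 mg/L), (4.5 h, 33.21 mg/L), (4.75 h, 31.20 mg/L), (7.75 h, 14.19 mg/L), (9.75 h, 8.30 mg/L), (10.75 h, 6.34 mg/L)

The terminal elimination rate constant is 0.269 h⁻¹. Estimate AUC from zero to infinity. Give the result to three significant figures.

AUC = 271 mg/L·h

Trapezoidal AUC_0→10.75:
  [0→0.5]: (0.00+33.38)/2 × 0.5 = 8.345
  [0.5→4.5]: (33.38+33.21)/2 × 4 = 133.18
  [4.5→4.75]: (33.21+31.20)/2 × 0.25 = 8.05125
  [4.75→7.75]: (31.20+14.19)/2 × 3 = 68.085
  [7.75→9.75]: (14.19+8.30)/2 × 2 = 22.49
  [9.75→10.75]: (8.30+6.34)/2 × 1 = 7.32
  Sum = 247.47125 mg/L·h
Extrapolated tail: C_last / k_e = 6.34 / 0.269 = 23.569
AUC_0→∞ = 247.47125 + 23.569 = 271.04025 mg/L·h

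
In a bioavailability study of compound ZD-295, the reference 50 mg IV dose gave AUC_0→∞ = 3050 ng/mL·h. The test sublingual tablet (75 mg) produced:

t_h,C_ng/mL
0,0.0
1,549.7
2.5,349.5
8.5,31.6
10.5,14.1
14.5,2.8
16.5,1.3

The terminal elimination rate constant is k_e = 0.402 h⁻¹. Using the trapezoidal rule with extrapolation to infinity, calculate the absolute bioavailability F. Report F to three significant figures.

Trapezoidal AUC_0→16.5 (sublingual tablet):
  [0→1]: (0.0+549.7)/2 × 1 = 274.85
  [1→2.5]: (549.7+349.5)/2 × 1.5 = 674.4
  [2.5→8.5]: (349.5+31.6)/2 × 6 = 1143.3
  [8.5→10.5]: (31.6+14.1)/2 × 2 = 45.7
  [10.5→14.5]: (14.1+2.8)/2 × 4 = 33.8
  [14.5→16.5]: (2.8+1.3)/2 × 2 = 4.1
  Sum = 2176.15 ng/mL·h
Tail: C_last/k_e = 1.3/0.402 = 3.234
AUC_0→∞ (sublingual tablet) = 2176.15 + 3.234 = 2179.384 ng/mL·h
F = (AUC_ev/D_ev)/(AUC_iv/D_iv) = (2179.384/75)/(3050/50) = 29.0585/61 = 0.4764

F = 0.476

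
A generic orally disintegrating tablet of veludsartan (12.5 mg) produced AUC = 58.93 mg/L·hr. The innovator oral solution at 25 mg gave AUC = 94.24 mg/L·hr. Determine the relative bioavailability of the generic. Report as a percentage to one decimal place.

F_rel = 125.1%

F_rel = (AUC_test/D_test) / (AUC_ref/D_ref)
      = (58.93/12.5) / (94.24/25)
      = 4.7144 / 3.7696 = 1.2506 = 125.06%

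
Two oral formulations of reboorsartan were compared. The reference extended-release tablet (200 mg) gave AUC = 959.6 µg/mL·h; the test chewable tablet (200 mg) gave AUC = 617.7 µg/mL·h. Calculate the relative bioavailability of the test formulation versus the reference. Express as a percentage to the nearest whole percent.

F_rel = (AUC_test/D_test) / (AUC_ref/D_ref)
      = (617.7/200) / (959.6/200)
      = 3.0885 / 4.798 = 0.6437 = 64.37%

F_rel = 64%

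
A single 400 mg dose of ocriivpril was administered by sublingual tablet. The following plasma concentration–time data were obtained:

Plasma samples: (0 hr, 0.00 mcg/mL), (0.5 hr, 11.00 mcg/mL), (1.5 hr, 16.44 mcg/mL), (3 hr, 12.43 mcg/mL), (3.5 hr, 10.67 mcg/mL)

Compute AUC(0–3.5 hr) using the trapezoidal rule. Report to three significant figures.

Trapezoidal AUC_0→3.5:
  [0→0.5]: (0.00+11.00)/2 × 0.5 = 2.75
  [0.5→1.5]: (11.00+16.44)/2 × 1 = 13.72
  [1.5→3]: (16.44+12.43)/2 × 1.5 = 21.6525
  [3→3.5]: (12.43+10.67)/2 × 0.5 = 5.775
  Sum = 43.8975 mcg/mL·hr

AUC = 43.9 mcg/mL·hr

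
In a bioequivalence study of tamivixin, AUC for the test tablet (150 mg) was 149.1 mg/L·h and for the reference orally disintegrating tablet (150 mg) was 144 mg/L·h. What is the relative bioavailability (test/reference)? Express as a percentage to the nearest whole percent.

F_rel = 104%

F_rel = (AUC_test/D_test) / (AUC_ref/D_ref)
      = (149.1/150) / (144/150)
      = 0.994 / 0.96 = 1.0354 = 103.54%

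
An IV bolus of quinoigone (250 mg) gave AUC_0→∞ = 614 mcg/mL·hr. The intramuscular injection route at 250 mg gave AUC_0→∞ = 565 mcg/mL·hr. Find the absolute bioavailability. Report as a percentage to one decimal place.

F = 92.0%

F = (AUC_ev / D_ev) / (AUC_iv / D_iv)
  = (565/250) / (614/250)
  = 2.26 / 2.456 = 0.9202
  = 92.02%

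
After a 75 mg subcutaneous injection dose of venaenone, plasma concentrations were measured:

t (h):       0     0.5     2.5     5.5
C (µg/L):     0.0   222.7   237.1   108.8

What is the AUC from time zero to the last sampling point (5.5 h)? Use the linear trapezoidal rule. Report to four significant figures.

Trapezoidal AUC_0→5.5:
  [0→0.5]: (0.0+222.7)/2 × 0.5 = 55.675
  [0.5→2.5]: (222.7+237.1)/2 × 2 = 459.8
  [2.5→5.5]: (237.1+108.8)/2 × 3 = 518.85
  Sum = 1034.325 µg/L·h

AUC = 1034 µg/L·h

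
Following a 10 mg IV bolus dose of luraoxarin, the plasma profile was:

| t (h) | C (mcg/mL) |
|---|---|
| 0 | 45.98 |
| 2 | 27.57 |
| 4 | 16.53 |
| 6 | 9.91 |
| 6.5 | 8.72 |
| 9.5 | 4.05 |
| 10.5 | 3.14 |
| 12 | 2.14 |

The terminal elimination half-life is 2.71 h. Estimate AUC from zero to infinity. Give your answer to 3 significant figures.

Trapezoidal AUC_0→12:
  [0→2]: (45.98+27.57)/2 × 2 = 73.55
  [2→4]: (27.57+16.53)/2 × 2 = 44.1
  [4→6]: (16.53+9.91)/2 × 2 = 26.44
  [6→6.5]: (9.91+8.72)/2 × 0.5 = 4.6575
  [6.5→9.5]: (8.72+4.05)/2 × 3 = 19.155
  [9.5→10.5]: (4.05+3.14)/2 × 1 = 3.595
  [10.5→12]: (3.14+2.14)/2 × 1.5 = 3.96
  Sum = 175.4575 mcg/mL·h
k_e = ln2 / t½ = 0.693147 / 2.71 = 0.2558 h^-1
Extrapolated tail: C_last / k_e = 2.14 / 0.2558 = 8.366
AUC_0→∞ = 175.4575 + 8.366 = 183.8235 mcg/mL·h

AUC = 184 mcg/mL·h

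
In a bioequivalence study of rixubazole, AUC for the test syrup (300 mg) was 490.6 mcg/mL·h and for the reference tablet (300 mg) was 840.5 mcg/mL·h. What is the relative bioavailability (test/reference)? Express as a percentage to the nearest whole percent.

F_rel = (AUC_test/D_test) / (AUC_ref/D_ref)
      = (490.6/300) / (840.5/300)
      = 1.63533 / 2.80167 = 0.5837 = 58.37%

F_rel = 58%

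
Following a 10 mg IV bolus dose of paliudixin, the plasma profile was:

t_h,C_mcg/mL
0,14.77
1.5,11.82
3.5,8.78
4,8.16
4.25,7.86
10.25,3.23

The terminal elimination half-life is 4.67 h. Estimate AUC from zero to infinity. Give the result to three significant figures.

AUC = 102 mcg/mL·h

Trapezoidal AUC_0→10.25:
  [0→1.5]: (14.77+11.82)/2 × 1.5 = 19.9425
  [1.5→3.5]: (11.82+8.78)/2 × 2 = 20.6
  [3.5→4]: (8.78+8.16)/2 × 0.5 = 4.235
  [4→4.25]: (8.16+7.86)/2 × 0.25 = 2.0025
  [4.25→10.25]: (7.86+3.23)/2 × 6 = 33.27
  Sum = 80.05 mcg/mL·h
k_e = ln2 / t½ = 0.693147 / 4.67 = 0.1484 h^-1
Extrapolated tail: C_last / k_e = 3.23 / 0.1484 = 21.765
AUC_0→∞ = 80.05 + 21.765 = 101.815 mcg/mL·h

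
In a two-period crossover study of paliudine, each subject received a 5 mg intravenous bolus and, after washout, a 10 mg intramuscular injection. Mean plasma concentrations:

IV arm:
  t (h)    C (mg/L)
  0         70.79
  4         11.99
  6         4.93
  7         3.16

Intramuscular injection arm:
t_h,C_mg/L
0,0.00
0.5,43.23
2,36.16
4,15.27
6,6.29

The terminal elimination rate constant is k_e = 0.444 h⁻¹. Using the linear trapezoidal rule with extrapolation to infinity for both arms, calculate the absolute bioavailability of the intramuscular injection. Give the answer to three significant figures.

F = 0.407

Trapezoidal AUC_0→7 (IV):
  [0→4]: (70.79+11.99)/2 × 4 = 165.56
  [4→6]: (11.99+4.93)/2 × 2 = 16.92
  [6→7]: (4.93+3.16)/2 × 1 = 4.045
  Sum = 186.525 mg/L·h
IV tail: 3.16/0.444 = 7.117; AUC_iv,0→∞ = 186.525 + 7.117 = 193.642 mg/L·h
Trapezoidal AUC_0→6 (intramuscular injection):
  [0→0.5]: (0.00+43.23)/2 × 0.5 = 10.8075
  [0.5→2]: (43.23+36.16)/2 × 1.5 = 59.5425
  [2→4]: (36.16+15.27)/2 × 2 = 51.43
  [4→6]: (15.27+6.29)/2 × 2 = 21.56
  Sum = 143.34 mg/L·h
intramuscular injection tail: 6.29/0.444 = 14.167; AUC_ev,0→∞ = 143.34 + 14.167 = 157.507 mg/L·h
F = (AUC_ev/D_ev)/(AUC_iv/D_iv) = (157.507/10)/(193.642/5) = 15.7507/38.7284 = 0.4067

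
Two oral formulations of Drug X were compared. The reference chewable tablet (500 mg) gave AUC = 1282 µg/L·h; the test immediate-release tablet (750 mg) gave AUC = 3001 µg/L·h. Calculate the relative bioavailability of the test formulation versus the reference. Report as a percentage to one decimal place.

F_rel = 156.1%

F_rel = (AUC_test/D_test) / (AUC_ref/D_ref)
      = (3001/750) / (1282/500)
      = 4.00133 / 2.564 = 1.5606 = 156.06%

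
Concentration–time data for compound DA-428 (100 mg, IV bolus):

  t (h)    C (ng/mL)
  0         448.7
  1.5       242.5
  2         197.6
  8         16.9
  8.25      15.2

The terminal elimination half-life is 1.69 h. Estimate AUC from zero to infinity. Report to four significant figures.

Trapezoidal AUC_0→8.25:
  [0→1.5]: (448.7+242.5)/2 × 1.5 = 518.4
  [1.5→2]: (242.5+197.6)/2 × 0.5 = 110.025
  [2→8]: (197.6+16.9)/2 × 6 = 643.5
  [8→8.25]: (16.9+15.2)/2 × 0.25 = 4.0125
  Sum = 1275.9375 ng/mL·h
k_e = ln2 / t½ = 0.693147 / 1.69 = 0.4101 h^-1
Extrapolated tail: C_last / k_e = 15.2 / 0.4101 = 37.064
AUC_0→∞ = 1275.9375 + 37.064 = 1313.0015 ng/mL·h

AUC = 1313 ng/mL·h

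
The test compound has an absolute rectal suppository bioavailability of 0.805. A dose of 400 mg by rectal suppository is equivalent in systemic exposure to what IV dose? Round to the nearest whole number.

D_iv = 322 mg

Systemic exposure from an extravascular dose = F × D_ev, so the equivalent IV dose is F × D_ev.
D_iv = F × D_ev = 0.805 × 400 = 322 mg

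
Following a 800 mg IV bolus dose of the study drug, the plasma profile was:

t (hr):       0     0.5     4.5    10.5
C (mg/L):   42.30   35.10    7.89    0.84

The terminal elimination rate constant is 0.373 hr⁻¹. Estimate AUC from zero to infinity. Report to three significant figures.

Trapezoidal AUC_0→10.5:
  [0→0.5]: (42.30+35.10)/2 × 0.5 = 19.35
  [0.5→4.5]: (35.10+7.89)/2 × 4 = 85.98
  [4.5→10.5]: (7.89+0.84)/2 × 6 = 26.19
  Sum = 131.52 mg/L·hr
Extrapolated tail: C_last / k_e = 0.84 / 0.373 = 2.252
AUC_0→∞ = 131.52 + 2.252 = 133.772 mg/L·hr

AUC = 134 mg/L·hr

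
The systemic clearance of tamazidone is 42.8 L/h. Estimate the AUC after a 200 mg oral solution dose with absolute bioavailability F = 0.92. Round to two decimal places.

AUC_0→∞ = F × Dose / CL
        = 0.92 × 200 / 42.8 = 4.29907 mg/L·h

AUC = 4.30 mg/L·h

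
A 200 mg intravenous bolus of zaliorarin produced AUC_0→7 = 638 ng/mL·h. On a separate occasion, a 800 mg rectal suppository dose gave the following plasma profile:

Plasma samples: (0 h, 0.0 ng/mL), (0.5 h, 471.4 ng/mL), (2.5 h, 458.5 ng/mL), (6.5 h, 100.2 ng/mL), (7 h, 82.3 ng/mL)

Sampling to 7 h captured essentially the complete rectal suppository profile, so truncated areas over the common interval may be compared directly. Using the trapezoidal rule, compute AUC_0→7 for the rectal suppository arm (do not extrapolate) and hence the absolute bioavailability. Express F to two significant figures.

F = 0.87

Trapezoidal AUC_0→7 (rectal suppository):
  [0→0.5]: (0.0+471.4)/2 × 0.5 = 117.85
  [0.5→2.5]: (471.4+458.5)/2 × 2 = 929.9
  [2.5→6.5]: (458.5+100.2)/2 × 4 = 1117.4
  [6.5→7]: (100.2+82.3)/2 × 0.5 = 45.625
  Sum = 2210.775 ng/mL·h
F = (AUC_ev/D_ev)/(AUC_iv/D_iv) = (2210.775/800)/(638/200) = 2.76347/3.19 = 0.8663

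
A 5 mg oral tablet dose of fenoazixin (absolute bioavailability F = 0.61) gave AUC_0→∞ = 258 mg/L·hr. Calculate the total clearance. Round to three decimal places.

CL = F × Dose / AUC_0→∞
   = 0.61 × 5 / 258 = 0.0118217 L/hr

CL = 0.012 L/hr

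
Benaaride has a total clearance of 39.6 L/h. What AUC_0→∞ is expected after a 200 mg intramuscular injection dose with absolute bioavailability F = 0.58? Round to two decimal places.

AUC_0→∞ = F × Dose / CL
        = 0.58 × 200 / 39.6 = 2.92929 mg/L·h

AUC = 2.93 mg/L·h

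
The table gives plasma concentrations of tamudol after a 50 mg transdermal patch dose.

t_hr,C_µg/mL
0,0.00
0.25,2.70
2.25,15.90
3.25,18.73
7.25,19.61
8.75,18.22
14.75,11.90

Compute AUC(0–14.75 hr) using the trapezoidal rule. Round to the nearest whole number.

AUC = 232 µg/mL·hr

Trapezoidal AUC_0→14.75:
  [0→0.25]: (0.00+2.70)/2 × 0.25 = 0.3375
  [0.25→2.25]: (2.70+15.90)/2 × 2 = 18.6
  [2.25→3.25]: (15.90+18.73)/2 × 1 = 17.315
  [3.25→7.25]: (18.73+19.61)/2 × 4 = 76.68
  [7.25→8.75]: (19.61+18.22)/2 × 1.5 = 28.3725
  [8.75→14.75]: (18.22+11.90)/2 × 6 = 90.36
  Sum = 231.665 µg/mL·hr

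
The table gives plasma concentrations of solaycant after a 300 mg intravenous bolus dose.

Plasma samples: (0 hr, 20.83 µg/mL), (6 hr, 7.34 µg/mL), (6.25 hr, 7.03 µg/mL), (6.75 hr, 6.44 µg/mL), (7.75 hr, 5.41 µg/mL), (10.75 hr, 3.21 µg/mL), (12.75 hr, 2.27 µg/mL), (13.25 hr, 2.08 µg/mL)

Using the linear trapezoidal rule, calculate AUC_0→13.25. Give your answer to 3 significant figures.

Trapezoidal AUC_0→13.25:
  [0→6]: (20.83+7.34)/2 × 6 = 84.51
  [6→6.25]: (7.34+7.03)/2 × 0.25 = 1.79625
  [6.25→6.75]: (7.03+6.44)/2 × 0.5 = 3.3675
  [6.75→7.75]: (6.44+5.41)/2 × 1 = 5.925
  [7.75→10.75]: (5.41+3.21)/2 × 3 = 12.93
  [10.75→12.75]: (3.21+2.27)/2 × 2 = 5.48
  [12.75→13.25]: (2.27+2.08)/2 × 0.5 = 1.0875
  Sum = 115.09625 µg/mL·hr

AUC = 115 µg/mL·hr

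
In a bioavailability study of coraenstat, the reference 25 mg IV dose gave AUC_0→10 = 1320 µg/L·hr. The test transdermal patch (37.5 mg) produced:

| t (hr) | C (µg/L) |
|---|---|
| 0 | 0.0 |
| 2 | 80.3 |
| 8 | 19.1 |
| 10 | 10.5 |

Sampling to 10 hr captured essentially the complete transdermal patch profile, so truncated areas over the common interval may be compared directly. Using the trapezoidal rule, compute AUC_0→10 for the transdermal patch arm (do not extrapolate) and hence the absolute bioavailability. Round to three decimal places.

F = 0.206

Trapezoidal AUC_0→10 (transdermal patch):
  [0→2]: (0.0+80.3)/2 × 2 = 80.3
  [2→8]: (80.3+19.1)/2 × 6 = 298.2
  [8→10]: (19.1+10.5)/2 × 2 = 29.6
  Sum = 408.1 µg/L·hr
F = (AUC_ev/D_ev)/(AUC_iv/D_iv) = (408.1/37.5)/(1320/25) = 10.8827/52.8 = 0.2061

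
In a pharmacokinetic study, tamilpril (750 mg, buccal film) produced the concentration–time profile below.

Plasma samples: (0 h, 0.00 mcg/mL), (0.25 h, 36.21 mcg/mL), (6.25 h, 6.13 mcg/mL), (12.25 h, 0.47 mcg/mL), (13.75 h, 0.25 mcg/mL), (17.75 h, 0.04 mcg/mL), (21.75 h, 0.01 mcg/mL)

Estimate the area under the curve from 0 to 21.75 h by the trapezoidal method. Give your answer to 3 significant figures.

AUC = 153 mcg/mL·h

Trapezoidal AUC_0→21.75:
  [0→0.25]: (0.00+36.21)/2 × 0.25 = 4.52625
  [0.25→6.25]: (36.21+6.13)/2 × 6 = 127.02
  [6.25→12.25]: (6.13+0.47)/2 × 6 = 19.8
  [12.25→13.75]: (0.47+0.25)/2 × 1.5 = 0.54
  [13.75→17.75]: (0.25+0.04)/2 × 4 = 0.58
  [17.75→21.75]: (0.04+0.01)/2 × 4 = 0.1
  Sum = 152.56625 mcg/mL·h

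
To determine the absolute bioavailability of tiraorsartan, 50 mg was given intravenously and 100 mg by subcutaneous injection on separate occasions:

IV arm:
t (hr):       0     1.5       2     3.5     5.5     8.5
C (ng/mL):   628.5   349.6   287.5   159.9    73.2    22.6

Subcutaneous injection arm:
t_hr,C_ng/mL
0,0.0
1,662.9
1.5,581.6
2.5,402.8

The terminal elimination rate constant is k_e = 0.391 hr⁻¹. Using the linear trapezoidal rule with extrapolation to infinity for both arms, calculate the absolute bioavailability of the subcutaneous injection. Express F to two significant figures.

F = 0.65

Trapezoidal AUC_0→8.5 (IV):
  [0→1.5]: (628.5+349.6)/2 × 1.5 = 733.575
  [1.5→2]: (349.6+287.5)/2 × 0.5 = 159.275
  [2→3.5]: (287.5+159.9)/2 × 1.5 = 335.55
  [3.5→5.5]: (159.9+73.2)/2 × 2 = 233.1
  [5.5→8.5]: (73.2+22.6)/2 × 3 = 143.7
  Sum = 1605.2 ng/mL·hr
IV tail: 22.6/0.391 = 57.801; AUC_iv,0→∞ = 1605.2 + 57.801 = 1663.001 ng/mL·hr
Trapezoidal AUC_0→2.5 (subcutaneous injection):
  [0→1]: (0.0+662.9)/2 × 1 = 331.45
  [1→1.5]: (662.9+581.6)/2 × 0.5 = 311.125
  [1.5→2.5]: (581.6+402.8)/2 × 1 = 492.2
  Sum = 1134.775 ng/mL·hr
subcutaneous injection tail: 402.8/0.391 = 1030.179; AUC_ev,0→∞ = 1134.775 + 1030.179 = 2164.954 ng/mL·hr
F = (AUC_ev/D_ev)/(AUC_iv/D_iv) = (2164.954/100)/(1663.001/50) = 21.64954/33.26002 = 0.6509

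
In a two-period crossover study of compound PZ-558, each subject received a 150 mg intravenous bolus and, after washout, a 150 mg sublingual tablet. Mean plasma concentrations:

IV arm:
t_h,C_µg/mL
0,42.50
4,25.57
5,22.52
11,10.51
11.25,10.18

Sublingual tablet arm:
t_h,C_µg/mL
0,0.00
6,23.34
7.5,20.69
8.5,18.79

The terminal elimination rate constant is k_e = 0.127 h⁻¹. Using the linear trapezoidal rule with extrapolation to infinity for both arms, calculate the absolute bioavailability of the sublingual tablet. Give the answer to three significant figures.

F = 0.792

Trapezoidal AUC_0→11.25 (IV):
  [0→4]: (42.50+25.57)/2 × 4 = 136.14
  [4→5]: (25.57+22.52)/2 × 1 = 24.045
  [5→11]: (22.52+10.51)/2 × 6 = 99.09
  [11→11.25]: (10.51+10.18)/2 × 0.25 = 2.58625
  Sum = 261.86125 µg/mL·h
IV tail: 10.18/0.127 = 80.157; AUC_iv,0→∞ = 261.86125 + 80.157 = 342.01825 µg/mL·h
Trapezoidal AUC_0→8.5 (sublingual tablet):
  [0→6]: (0.00+23.34)/2 × 6 = 70.02
  [6→7.5]: (23.34+20.69)/2 × 1.5 = 33.0225
  [7.5→8.5]: (20.69+18.79)/2 × 1 = 19.74
  Sum = 122.7825 µg/mL·h
sublingual tablet tail: 18.79/0.127 = 147.953; AUC_ev,0→∞ = 122.7825 + 147.953 = 270.7355 µg/mL·h
F = (AUC_ev/D_ev)/(AUC_iv/D_iv) = (270.7355/150)/(342.01825/150) = 1.8049/2.28012 = 0.7916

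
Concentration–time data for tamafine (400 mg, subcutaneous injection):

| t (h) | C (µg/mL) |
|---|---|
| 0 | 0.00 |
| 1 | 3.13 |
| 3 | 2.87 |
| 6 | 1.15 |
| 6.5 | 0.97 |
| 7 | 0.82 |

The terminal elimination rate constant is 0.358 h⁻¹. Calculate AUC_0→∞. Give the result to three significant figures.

AUC = 16.9 µg/mL·h

Trapezoidal AUC_0→7:
  [0→1]: (0.00+3.13)/2 × 1 = 1.565
  [1→3]: (3.13+2.87)/2 × 2 = 6.0
  [3→6]: (2.87+1.15)/2 × 3 = 6.03
  [6→6.5]: (1.15+0.97)/2 × 0.5 = 0.53
  [6.5→7]: (0.97+0.82)/2 × 0.5 = 0.4475
  Sum = 14.5725 µg/mL·h
Extrapolated tail: C_last / k_e = 0.82 / 0.358 = 2.291
AUC_0→∞ = 14.5725 + 2.291 = 16.8635 µg/mL·h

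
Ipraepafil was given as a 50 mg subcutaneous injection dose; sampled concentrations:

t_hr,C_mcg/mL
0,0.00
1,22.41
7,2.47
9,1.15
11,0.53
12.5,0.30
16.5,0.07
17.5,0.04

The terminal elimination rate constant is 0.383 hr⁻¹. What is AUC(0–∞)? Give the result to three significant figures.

AUC = 92.7 mcg/mL·hr

Trapezoidal AUC_0→17.5:
  [0→1]: (0.00+22.41)/2 × 1 = 11.205
  [1→7]: (22.41+2.47)/2 × 6 = 74.64
  [7→9]: (2.47+1.15)/2 × 2 = 3.62
  [9→11]: (1.15+0.53)/2 × 2 = 1.68
  [11→12.5]: (0.53+0.30)/2 × 1.5 = 0.6225
  [12.5→16.5]: (0.30+0.07)/2 × 4 = 0.74
  [16.5→17.5]: (0.07+0.04)/2 × 1 = 0.055
  Sum = 92.5625 mcg/mL·hr
Extrapolated tail: C_last / k_e = 0.04 / 0.383 = 0.104
AUC_0→∞ = 92.5625 + 0.104 = 92.6665 mcg/mL·hr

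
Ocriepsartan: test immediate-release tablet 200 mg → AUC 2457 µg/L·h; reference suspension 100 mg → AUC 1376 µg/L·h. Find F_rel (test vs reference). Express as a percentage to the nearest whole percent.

F_rel = (AUC_test/D_test) / (AUC_ref/D_ref)
      = (2457/200) / (1376/100)
      = 12.285 / 13.76 = 0.8928 = 89.28%

F_rel = 89%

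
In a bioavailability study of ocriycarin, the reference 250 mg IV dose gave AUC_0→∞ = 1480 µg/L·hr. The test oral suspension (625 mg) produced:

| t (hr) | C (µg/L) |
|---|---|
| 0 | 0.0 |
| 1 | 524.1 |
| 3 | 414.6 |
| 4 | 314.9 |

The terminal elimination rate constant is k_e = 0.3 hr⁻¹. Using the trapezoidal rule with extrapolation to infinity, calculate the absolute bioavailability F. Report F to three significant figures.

Trapezoidal AUC_0→4 (oral suspension):
  [0→1]: (0.0+524.1)/2 × 1 = 262.05
  [1→3]: (524.1+414.6)/2 × 2 = 938.7
  [3→4]: (414.6+314.9)/2 × 1 = 364.75
  Sum = 1565.5 µg/L·hr
Tail: C_last/k_e = 314.9/0.3 = 1049.667
AUC_0→∞ (oral suspension) = 1565.5 + 1049.667 = 2615.167 µg/L·hr
F = (AUC_ev/D_ev)/(AUC_iv/D_iv) = (2615.167/625)/(1480/250) = 4.1842672/5.92 = 0.7068

F = 0.707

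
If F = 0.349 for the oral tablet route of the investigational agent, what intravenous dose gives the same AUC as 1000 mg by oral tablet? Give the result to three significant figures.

Systemic exposure from an extravascular dose = F × D_ev, so the equivalent IV dose is F × D_ev.
D_iv = F × D_ev = 0.349 × 1000 = 349 mg

D_iv = 349 mg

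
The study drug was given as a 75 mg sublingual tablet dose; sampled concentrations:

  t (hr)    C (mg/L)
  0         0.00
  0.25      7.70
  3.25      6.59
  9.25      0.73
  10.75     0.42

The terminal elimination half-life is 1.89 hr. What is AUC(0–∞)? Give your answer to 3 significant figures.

AUC = 46.4 mg/L·hr

Trapezoidal AUC_0→10.75:
  [0→0.25]: (0.00+7.70)/2 × 0.25 = 0.9625
  [0.25→3.25]: (7.70+6.59)/2 × 3 = 21.435
  [3.25→9.25]: (6.59+0.73)/2 × 6 = 21.96
  [9.25→10.75]: (0.73+0.42)/2 × 1.5 = 0.8625
  Sum = 45.22 mg/L·hr
k_e = ln2 / t½ = 0.693147 / 1.89 = 0.3667 hr^-1
Extrapolated tail: C_last / k_e = 0.42 / 0.3667 = 1.145
AUC_0→∞ = 45.22 + 1.145 = 46.365 mg/L·hr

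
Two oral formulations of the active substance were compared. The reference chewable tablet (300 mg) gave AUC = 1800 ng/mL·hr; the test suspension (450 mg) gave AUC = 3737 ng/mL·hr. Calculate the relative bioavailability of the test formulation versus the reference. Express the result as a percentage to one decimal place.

F_rel = 138.4%

F_rel = (AUC_test/D_test) / (AUC_ref/D_ref)
      = (3737/450) / (1800/300)
      = 8.30444 / 6 = 1.3841 = 138.41%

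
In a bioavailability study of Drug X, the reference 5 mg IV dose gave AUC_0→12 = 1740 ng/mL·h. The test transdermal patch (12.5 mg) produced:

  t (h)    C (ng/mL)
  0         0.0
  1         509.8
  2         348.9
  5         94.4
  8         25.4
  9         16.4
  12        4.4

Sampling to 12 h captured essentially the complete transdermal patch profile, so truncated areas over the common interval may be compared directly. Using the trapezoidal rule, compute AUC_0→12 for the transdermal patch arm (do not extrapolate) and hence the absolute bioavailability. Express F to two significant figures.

F = 0.36

Trapezoidal AUC_0→12 (transdermal patch):
  [0→1]: (0.0+509.8)/2 × 1 = 254.9
  [1→2]: (509.8+348.9)/2 × 1 = 429.35
  [2→5]: (348.9+94.4)/2 × 3 = 664.95
  [5→8]: (94.4+25.4)/2 × 3 = 179.7
  [8→9]: (25.4+16.4)/2 × 1 = 20.9
  [9→12]: (16.4+4.4)/2 × 3 = 31.2
  Sum = 1581.0 ng/mL·h
F = (AUC_ev/D_ev)/(AUC_iv/D_iv) = (1581.0/12.5)/(1740/5) = 126.48/348 = 0.3634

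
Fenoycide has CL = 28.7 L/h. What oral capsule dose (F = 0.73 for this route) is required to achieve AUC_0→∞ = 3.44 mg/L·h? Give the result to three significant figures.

Dose = CL × AUC_0→∞ / F
     = 28.7 × 3.44 / 0.73 = 135.244 mg

Dose = 135 mg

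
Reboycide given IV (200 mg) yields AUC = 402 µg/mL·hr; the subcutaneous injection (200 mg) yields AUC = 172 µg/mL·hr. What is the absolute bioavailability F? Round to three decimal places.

F = 0.428

F = (AUC_ev / D_ev) / (AUC_iv / D_iv)
  = (172/200) / (402/200)
  = 0.86 / 2.01 = 0.4279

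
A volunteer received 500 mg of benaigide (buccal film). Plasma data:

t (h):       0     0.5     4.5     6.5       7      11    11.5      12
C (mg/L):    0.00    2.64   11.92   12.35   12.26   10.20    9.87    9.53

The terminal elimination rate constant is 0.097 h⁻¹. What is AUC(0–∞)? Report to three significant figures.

AUC = 213 mg/L·h

Trapezoidal AUC_0→12:
  [0→0.5]: (0.00+2.64)/2 × 0.5 = 0.66
  [0.5→4.5]: (2.64+11.92)/2 × 4 = 29.12
  [4.5→6.5]: (11.92+12.35)/2 × 2 = 24.27
  [6.5→7]: (12.35+12.26)/2 × 0.5 = 6.1525
  [7→11]: (12.26+10.20)/2 × 4 = 44.92
  [11→11.5]: (10.20+9.87)/2 × 0.5 = 5.0175
  [11.5→12]: (9.87+9.53)/2 × 0.5 = 4.85
  Sum = 114.99 mg/L·h
Extrapolated tail: C_last / k_e = 9.53 / 0.097 = 98.247
AUC_0→∞ = 114.99 + 98.247 = 213.237 mg/L·h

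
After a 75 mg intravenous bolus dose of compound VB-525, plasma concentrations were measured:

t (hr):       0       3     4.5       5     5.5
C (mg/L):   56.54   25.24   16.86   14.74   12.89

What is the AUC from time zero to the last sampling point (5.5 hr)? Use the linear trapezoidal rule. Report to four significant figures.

Trapezoidal AUC_0→5.5:
  [0→3]: (56.54+25.24)/2 × 3 = 122.67
  [3→4.5]: (25.24+16.86)/2 × 1.5 = 31.575
  [4.5→5]: (16.86+14.74)/2 × 0.5 = 7.9
  [5→5.5]: (14.74+12.89)/2 × 0.5 = 6.9075
  Sum = 169.0525 mg/L·hr

AUC = 169.1 mg/L·hr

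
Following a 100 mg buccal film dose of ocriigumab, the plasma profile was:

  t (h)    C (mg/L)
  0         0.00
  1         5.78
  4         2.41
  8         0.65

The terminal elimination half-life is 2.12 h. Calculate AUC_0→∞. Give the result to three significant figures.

Trapezoidal AUC_0→8:
  [0→1]: (0.00+5.78)/2 × 1 = 2.89
  [1→4]: (5.78+2.41)/2 × 3 = 12.285
  [4→8]: (2.41+0.65)/2 × 4 = 6.12
  Sum = 21.295 mg/L·h
k_e = ln2 / t½ = 0.693147 / 2.12 = 0.3270 h^-1
Extrapolated tail: C_last / k_e = 0.65 / 0.327 = 1.988
AUC_0→∞ = 21.295 + 1.988 = 23.283 mg/L·h

AUC = 23.3 mg/L·h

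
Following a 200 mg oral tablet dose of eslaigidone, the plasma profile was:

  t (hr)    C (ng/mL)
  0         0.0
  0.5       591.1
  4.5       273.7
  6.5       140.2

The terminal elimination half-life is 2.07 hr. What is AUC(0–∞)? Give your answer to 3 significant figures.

AUC = 2710 ng/mL·hr

Trapezoidal AUC_0→6.5:
  [0→0.5]: (0.0+591.1)/2 × 0.5 = 147.775
  [0.5→4.5]: (591.1+273.7)/2 × 4 = 1729.6
  [4.5→6.5]: (273.7+140.2)/2 × 2 = 413.9
  Sum = 2291.275 ng/mL·hr
k_e = ln2 / t½ = 0.693147 / 2.07 = 0.3349 hr^-1
Extrapolated tail: C_last / k_e = 140.2 / 0.3349 = 418.632
AUC_0→∞ = 2291.275 + 418.632 = 2709.907 ng/mL·hr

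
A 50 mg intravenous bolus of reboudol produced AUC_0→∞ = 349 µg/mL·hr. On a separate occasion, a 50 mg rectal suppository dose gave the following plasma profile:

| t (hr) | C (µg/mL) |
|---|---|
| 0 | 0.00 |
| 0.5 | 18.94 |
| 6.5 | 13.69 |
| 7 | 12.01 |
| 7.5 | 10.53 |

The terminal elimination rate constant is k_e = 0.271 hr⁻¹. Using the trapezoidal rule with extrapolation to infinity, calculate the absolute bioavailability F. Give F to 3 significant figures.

F = 0.440

Trapezoidal AUC_0→7.5 (rectal suppository):
  [0→0.5]: (0.00+18.94)/2 × 0.5 = 4.735
  [0.5→6.5]: (18.94+13.69)/2 × 6 = 97.89
  [6.5→7]: (13.69+12.01)/2 × 0.5 = 6.425
  [7→7.5]: (12.01+10.53)/2 × 0.5 = 5.635
  Sum = 114.685 µg/mL·hr
Tail: C_last/k_e = 10.53/0.271 = 38.856
AUC_0→∞ (rectal suppository) = 114.685 + 38.856 = 153.541 µg/mL·hr
F = (AUC_ev/D_ev)/(AUC_iv/D_iv) = (153.541/50)/(349/50) = 3.07082/6.98 = 0.4399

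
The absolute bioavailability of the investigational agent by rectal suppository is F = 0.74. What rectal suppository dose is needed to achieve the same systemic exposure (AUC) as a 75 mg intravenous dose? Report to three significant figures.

D_rectal = 101 mg

For equal systemic exposure: F × D_ev = D_iv
D_ev = D_iv / F = 75 / 0.74 = 101.351 mg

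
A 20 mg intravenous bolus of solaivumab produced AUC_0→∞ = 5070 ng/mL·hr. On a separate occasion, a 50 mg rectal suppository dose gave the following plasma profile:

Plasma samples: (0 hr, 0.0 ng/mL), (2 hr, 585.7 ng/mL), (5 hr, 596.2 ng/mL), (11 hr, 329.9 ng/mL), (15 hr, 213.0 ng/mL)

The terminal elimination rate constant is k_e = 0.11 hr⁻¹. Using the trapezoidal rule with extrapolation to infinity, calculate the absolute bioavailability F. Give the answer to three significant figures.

F = 0.644

Trapezoidal AUC_0→15 (rectal suppository):
  [0→2]: (0.0+585.7)/2 × 2 = 585.7
  [2→5]: (585.7+596.2)/2 × 3 = 1772.85
  [5→11]: (596.2+329.9)/2 × 6 = 2778.3
  [11→15]: (329.9+213.0)/2 × 4 = 1085.8
  Sum = 6222.65 ng/mL·hr
Tail: C_last/k_e = 213.0/0.11 = 1936.364
AUC_0→∞ (rectal suppository) = 6222.65 + 1936.364 = 8159.014 ng/mL·hr
F = (AUC_ev/D_ev)/(AUC_iv/D_iv) = (8159.014/50)/(5070/20) = 163.18028/253.5 = 0.6437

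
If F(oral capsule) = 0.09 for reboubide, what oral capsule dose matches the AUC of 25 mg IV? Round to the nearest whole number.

D_oral = 278 mg

For equal systemic exposure: F × D_ev = D_iv
D_ev = D_iv / F = 25 / 0.09 = 277.778 mg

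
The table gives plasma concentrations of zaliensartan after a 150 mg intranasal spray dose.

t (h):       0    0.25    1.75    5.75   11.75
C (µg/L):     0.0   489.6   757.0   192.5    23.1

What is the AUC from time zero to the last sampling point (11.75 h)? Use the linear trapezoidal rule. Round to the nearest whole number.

AUC = 3542 µg/L·h

Trapezoidal AUC_0→11.75:
  [0→0.25]: (0.0+489.6)/2 × 0.25 = 61.2
  [0.25→1.75]: (489.6+757.0)/2 × 1.5 = 934.95
  [1.75→5.75]: (757.0+192.5)/2 × 4 = 1899.0
  [5.75→11.75]: (192.5+23.1)/2 × 6 = 646.8
  Sum = 3541.95 µg/L·h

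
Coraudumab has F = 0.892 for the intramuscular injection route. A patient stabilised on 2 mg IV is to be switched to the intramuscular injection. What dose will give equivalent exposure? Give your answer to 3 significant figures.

D_intramuscular = 2.24 mg

For equal systemic exposure: F × D_ev = D_iv
D_ev = D_iv / F = 2 / 0.892 = 2.24215 mg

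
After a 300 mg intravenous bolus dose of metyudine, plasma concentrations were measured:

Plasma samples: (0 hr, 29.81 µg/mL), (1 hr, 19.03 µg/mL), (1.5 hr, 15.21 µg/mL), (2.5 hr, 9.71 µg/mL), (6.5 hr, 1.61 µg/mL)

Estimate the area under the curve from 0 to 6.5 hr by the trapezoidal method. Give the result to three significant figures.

Trapezoidal AUC_0→6.5:
  [0→1]: (29.81+19.03)/2 × 1 = 24.42
  [1→1.5]: (19.03+15.21)/2 × 0.5 = 8.56
  [1.5→2.5]: (15.21+9.71)/2 × 1 = 12.46
  [2.5→6.5]: (9.71+1.61)/2 × 4 = 22.64
  Sum = 68.08 µg/mL·hr

AUC = 68.1 µg/mL·hr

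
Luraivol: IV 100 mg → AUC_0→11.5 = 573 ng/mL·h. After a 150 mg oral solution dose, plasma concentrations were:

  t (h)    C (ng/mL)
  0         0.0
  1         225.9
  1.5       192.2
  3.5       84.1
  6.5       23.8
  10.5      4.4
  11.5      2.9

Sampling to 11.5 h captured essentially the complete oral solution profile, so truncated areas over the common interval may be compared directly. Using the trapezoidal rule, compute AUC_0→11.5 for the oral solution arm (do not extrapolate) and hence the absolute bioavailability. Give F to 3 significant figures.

F = 0.833

Trapezoidal AUC_0→11.5 (oral solution):
  [0→1]: (0.0+225.9)/2 × 1 = 112.95
  [1→1.5]: (225.9+192.2)/2 × 0.5 = 104.525
  [1.5→3.5]: (192.2+84.1)/2 × 2 = 276.3
  [3.5→6.5]: (84.1+23.8)/2 × 3 = 161.85
  [6.5→10.5]: (23.8+4.4)/2 × 4 = 56.4
  [10.5→11.5]: (4.4+2.9)/2 × 1 = 3.65
  Sum = 715.675 ng/mL·h
F = (AUC_ev/D_ev)/(AUC_iv/D_iv) = (715.675/150)/(573/100) = 4.77117/5.73 = 0.8327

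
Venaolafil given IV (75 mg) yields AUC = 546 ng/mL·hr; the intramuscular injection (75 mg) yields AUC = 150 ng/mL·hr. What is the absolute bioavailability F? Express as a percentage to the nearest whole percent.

F = (AUC_ev / D_ev) / (AUC_iv / D_iv)
  = (150/75) / (546/75)
  = 2 / 7.28 = 0.2747
  = 27.47%

F = 27%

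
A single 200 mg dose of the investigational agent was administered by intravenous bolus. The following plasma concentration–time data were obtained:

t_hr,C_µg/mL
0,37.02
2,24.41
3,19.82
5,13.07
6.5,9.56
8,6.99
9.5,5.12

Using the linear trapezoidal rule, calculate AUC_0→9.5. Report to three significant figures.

AUC = 155 µg/mL·hr

Trapezoidal AUC_0→9.5:
  [0→2]: (37.02+24.41)/2 × 2 = 61.43
  [2→3]: (24.41+19.82)/2 × 1 = 22.115
  [3→5]: (19.82+13.07)/2 × 2 = 32.89
  [5→6.5]: (13.07+9.56)/2 × 1.5 = 16.9725
  [6.5→8]: (9.56+6.99)/2 × 1.5 = 12.4125
  [8→9.5]: (6.99+5.12)/2 × 1.5 = 9.0825
  Sum = 154.9025 µg/mL·hr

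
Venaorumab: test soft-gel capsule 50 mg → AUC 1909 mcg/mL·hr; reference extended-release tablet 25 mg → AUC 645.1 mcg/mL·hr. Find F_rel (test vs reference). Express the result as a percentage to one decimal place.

F_rel = (AUC_test/D_test) / (AUC_ref/D_ref)
      = (1909/50) / (645.1/25)
      = 38.18 / 25.804 = 1.4796 = 147.96%

F_rel = 148.0%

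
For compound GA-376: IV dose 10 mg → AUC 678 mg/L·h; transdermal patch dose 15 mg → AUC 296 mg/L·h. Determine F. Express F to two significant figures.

F = 0.29

F = (AUC_ev / D_ev) / (AUC_iv / D_iv)
  = (296/15) / (678/10)
  = 19.7333 / 67.8 = 0.2911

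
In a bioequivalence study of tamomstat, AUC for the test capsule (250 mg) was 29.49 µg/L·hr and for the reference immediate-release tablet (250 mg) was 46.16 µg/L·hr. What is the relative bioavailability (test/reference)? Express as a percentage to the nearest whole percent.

F_rel = (AUC_test/D_test) / (AUC_ref/D_ref)
      = (29.49/250) / (46.16/250)
      = 0.11796 / 0.18464 = 0.6389 = 63.89%

F_rel = 64%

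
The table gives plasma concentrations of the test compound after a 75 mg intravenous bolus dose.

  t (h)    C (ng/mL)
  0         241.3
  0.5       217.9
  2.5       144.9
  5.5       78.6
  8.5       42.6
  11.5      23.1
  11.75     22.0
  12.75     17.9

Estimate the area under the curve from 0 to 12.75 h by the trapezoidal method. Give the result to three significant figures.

AUC = 1120 ng/mL·h

Trapezoidal AUC_0→12.75:
  [0→0.5]: (241.3+217.9)/2 × 0.5 = 114.8
  [0.5→2.5]: (217.9+144.9)/2 × 2 = 362.8
  [2.5→5.5]: (144.9+78.6)/2 × 3 = 335.25
  [5.5→8.5]: (78.6+42.6)/2 × 3 = 181.8
  [8.5→11.5]: (42.6+23.1)/2 × 3 = 98.55
  [11.5→11.75]: (23.1+22.0)/2 × 0.25 = 5.6375
  [11.75→12.75]: (22.0+17.9)/2 × 1 = 19.95
  Sum = 1118.7875 ng/mL·h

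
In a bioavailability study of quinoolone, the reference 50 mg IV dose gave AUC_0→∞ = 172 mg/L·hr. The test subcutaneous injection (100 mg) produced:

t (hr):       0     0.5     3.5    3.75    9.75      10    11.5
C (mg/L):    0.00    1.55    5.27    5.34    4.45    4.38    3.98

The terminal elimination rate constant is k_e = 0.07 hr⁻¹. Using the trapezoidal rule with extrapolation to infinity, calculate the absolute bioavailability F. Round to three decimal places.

F = 0.307

Trapezoidal AUC_0→11.5 (subcutaneous injection):
  [0→0.5]: (0.00+1.55)/2 × 0.5 = 0.3875
  [0.5→3.5]: (1.55+5.27)/2 × 3 = 10.23
  [3.5→3.75]: (5.27+5.34)/2 × 0.25 = 1.32625
  [3.75→9.75]: (5.34+4.45)/2 × 6 = 29.37
  [9.75→10]: (4.45+4.38)/2 × 0.25 = 1.10375
  [10→11.5]: (4.38+3.98)/2 × 1.5 = 6.27
  Sum = 48.6875 mg/L·hr
Tail: C_last/k_e = 3.98/0.07 = 56.857
AUC_0→∞ (subcutaneous injection) = 48.6875 + 56.857 = 105.5445 mg/L·hr
F = (AUC_ev/D_ev)/(AUC_iv/D_iv) = (105.5445/100)/(172/50) = 1.055445/3.44 = 0.3068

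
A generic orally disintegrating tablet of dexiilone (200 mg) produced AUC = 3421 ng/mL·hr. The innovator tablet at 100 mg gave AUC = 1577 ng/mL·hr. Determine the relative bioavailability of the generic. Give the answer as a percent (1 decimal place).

F_rel = 108.5%

F_rel = (AUC_test/D_test) / (AUC_ref/D_ref)
      = (3421/200) / (1577/100)
      = 17.105 / 15.77 = 1.0847 = 108.47%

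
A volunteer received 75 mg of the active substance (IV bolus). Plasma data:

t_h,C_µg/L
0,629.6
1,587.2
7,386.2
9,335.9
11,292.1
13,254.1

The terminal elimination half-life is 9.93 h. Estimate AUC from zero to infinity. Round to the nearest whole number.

Trapezoidal AUC_0→13:
  [0→1]: (629.6+587.2)/2 × 1 = 608.4
  [1→7]: (587.2+386.2)/2 × 6 = 2920.2
  [7→9]: (386.2+335.9)/2 × 2 = 722.1
  [9→11]: (335.9+292.1)/2 × 2 = 628.0
  [11→13]: (292.1+254.1)/2 × 2 = 546.2
  Sum = 5424.9 µg/L·h
k_e = ln2 / t½ = 0.693147 / 9.93 = 0.0698 h^-1
Extrapolated tail: C_last / k_e = 254.1 / 0.0698 = 3640.401
AUC_0→∞ = 5424.9 + 3640.401 = 9065.301 µg/L·h

AUC = 9065 µg/L·h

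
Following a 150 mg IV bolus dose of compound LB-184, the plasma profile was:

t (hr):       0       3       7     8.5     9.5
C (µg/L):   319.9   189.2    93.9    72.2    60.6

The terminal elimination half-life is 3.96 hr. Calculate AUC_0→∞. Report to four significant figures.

AUC = 1867 µg/L·hr

Trapezoidal AUC_0→9.5:
  [0→3]: (319.9+189.2)/2 × 3 = 763.65
  [3→7]: (189.2+93.9)/2 × 4 = 566.2
  [7→8.5]: (93.9+72.2)/2 × 1.5 = 124.575
  [8.5→9.5]: (72.2+60.6)/2 × 1 = 66.4
  Sum = 1520.825 µg/L·hr
k_e = ln2 / t½ = 0.693147 / 3.96 = 0.1750 hr^-1
Extrapolated tail: C_last / k_e = 60.6 / 0.175 = 346.286
AUC_0→∞ = 1520.825 + 346.286 = 1867.111 µg/L·hr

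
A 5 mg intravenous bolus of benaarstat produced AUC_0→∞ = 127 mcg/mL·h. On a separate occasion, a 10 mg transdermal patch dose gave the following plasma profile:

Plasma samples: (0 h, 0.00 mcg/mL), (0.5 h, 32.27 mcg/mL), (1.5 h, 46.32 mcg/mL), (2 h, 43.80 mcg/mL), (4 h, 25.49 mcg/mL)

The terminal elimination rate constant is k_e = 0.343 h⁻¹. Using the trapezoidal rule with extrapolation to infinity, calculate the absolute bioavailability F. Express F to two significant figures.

Trapezoidal AUC_0→4 (transdermal patch):
  [0→0.5]: (0.00+32.27)/2 × 0.5 = 8.0675
  [0.5→1.5]: (32.27+46.32)/2 × 1 = 39.295
  [1.5→2]: (46.32+43.80)/2 × 0.5 = 22.53
  [2→4]: (43.80+25.49)/2 × 2 = 69.29
  Sum = 139.1825 mcg/mL·h
Tail: C_last/k_e = 25.49/0.343 = 74.315
AUC_0→∞ (transdermal patch) = 139.1825 + 74.315 = 213.4975 mcg/mL·h
F = (AUC_ev/D_ev)/(AUC_iv/D_iv) = (213.4975/10)/(127/5) = 21.34975/25.4 = 0.8405

F = 0.84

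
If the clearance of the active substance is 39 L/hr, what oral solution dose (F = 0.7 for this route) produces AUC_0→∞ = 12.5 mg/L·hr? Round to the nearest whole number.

Dose = CL × AUC_0→∞ / F
     = 39 × 12.5 / 0.7 = 696.429 mg

Dose = 696 mg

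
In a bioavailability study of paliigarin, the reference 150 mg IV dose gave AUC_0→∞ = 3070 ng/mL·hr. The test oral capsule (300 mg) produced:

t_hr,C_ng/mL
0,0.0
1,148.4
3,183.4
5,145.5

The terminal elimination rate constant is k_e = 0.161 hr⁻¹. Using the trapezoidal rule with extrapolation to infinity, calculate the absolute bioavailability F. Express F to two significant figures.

Trapezoidal AUC_0→5 (oral capsule):
  [0→1]: (0.0+148.4)/2 × 1 = 74.2
  [1→3]: (148.4+183.4)/2 × 2 = 331.8
  [3→5]: (183.4+145.5)/2 × 2 = 328.9
  Sum = 734.9 ng/mL·hr
Tail: C_last/k_e = 145.5/0.161 = 903.727
AUC_0→∞ (oral capsule) = 734.9 + 903.727 = 1638.627 ng/mL·hr
F = (AUC_ev/D_ev)/(AUC_iv/D_iv) = (1638.627/300)/(3070/150) = 5.46209/20.4667 = 0.2669

F = 0.27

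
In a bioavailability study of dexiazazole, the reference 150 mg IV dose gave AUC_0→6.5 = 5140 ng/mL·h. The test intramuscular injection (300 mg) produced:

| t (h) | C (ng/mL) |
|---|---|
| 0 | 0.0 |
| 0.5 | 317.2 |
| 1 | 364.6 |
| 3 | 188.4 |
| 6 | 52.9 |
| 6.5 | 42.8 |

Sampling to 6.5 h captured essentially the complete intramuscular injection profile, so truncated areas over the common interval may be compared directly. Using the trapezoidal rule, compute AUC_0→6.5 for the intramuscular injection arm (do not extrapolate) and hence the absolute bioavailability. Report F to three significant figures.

Trapezoidal AUC_0→6.5 (intramuscular injection):
  [0→0.5]: (0.0+317.2)/2 × 0.5 = 79.3
  [0.5→1]: (317.2+364.6)/2 × 0.5 = 170.45
  [1→3]: (364.6+188.4)/2 × 2 = 553.0
  [3→6]: (188.4+52.9)/2 × 3 = 361.95
  [6→6.5]: (52.9+42.8)/2 × 0.5 = 23.925
  Sum = 1188.625 ng/mL·h
F = (AUC_ev/D_ev)/(AUC_iv/D_iv) = (1188.625/300)/(5140/150) = 3.96208/34.2667 = 0.1156

F = 0.116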